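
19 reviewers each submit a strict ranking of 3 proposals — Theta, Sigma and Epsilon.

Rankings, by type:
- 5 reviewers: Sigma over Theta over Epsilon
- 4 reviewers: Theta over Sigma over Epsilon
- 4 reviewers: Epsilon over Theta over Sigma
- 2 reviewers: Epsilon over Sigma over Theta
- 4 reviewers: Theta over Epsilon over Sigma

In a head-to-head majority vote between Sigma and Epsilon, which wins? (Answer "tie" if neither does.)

Ballots ranking Sigma above Epsilon: 5 + 4 = 9.
Ballots ranking Epsilon above Sigma: 19 − 9 = 10.
Epsilon wins the head-to-head 10–9.

Epsilon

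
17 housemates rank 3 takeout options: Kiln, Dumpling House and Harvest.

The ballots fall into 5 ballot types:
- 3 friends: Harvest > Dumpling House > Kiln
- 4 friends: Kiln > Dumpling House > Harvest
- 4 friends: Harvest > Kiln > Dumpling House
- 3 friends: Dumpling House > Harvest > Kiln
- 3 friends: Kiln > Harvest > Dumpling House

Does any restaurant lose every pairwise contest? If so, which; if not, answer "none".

Head-to-head results (17 friends):
Kiln vs Dumpling House: Kiln, 11–6.
Kiln vs Harvest: 4+3 = 7 for Kiln, 10 for Harvest — Harvest by 10–7.
Dumpling House vs Harvest: Harvest wins 10–7.
Dumpling House loses to every other restaurant — it is the Condorcet loser.

Dumpling House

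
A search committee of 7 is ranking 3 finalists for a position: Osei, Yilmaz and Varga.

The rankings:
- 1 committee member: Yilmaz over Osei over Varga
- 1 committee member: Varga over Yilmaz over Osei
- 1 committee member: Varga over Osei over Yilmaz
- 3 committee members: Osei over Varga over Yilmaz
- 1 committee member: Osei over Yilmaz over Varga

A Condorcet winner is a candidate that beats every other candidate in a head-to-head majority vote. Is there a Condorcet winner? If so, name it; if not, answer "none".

Pairwise majorities:
Osei vs Yilmaz: Osei wins 5–2.
Osei–Varga: Osei 5–2.
Yilmaz vs Varga: Varga wins 5–2.
Osei beats each of Yilmaz, Varga — Osei is the Condorcet winner.

Osei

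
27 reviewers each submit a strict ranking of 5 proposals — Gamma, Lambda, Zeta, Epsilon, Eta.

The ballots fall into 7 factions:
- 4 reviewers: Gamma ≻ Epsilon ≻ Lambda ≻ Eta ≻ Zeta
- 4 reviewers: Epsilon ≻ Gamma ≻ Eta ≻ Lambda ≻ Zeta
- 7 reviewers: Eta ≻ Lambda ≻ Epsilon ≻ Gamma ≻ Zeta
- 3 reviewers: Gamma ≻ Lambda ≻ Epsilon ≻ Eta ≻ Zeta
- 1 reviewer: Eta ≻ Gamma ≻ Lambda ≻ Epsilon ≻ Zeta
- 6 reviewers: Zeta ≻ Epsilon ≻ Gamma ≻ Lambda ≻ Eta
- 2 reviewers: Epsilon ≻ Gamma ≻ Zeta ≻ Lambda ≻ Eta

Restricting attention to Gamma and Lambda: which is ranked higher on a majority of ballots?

Gamma

Ballots ranking Gamma above Lambda: 4 + 4 + 3 + 1 + 6 + 2 = 20.
Ballots ranking Lambda above Gamma: 27 − 20 = 7.
Gamma wins the head-to-head 20–7.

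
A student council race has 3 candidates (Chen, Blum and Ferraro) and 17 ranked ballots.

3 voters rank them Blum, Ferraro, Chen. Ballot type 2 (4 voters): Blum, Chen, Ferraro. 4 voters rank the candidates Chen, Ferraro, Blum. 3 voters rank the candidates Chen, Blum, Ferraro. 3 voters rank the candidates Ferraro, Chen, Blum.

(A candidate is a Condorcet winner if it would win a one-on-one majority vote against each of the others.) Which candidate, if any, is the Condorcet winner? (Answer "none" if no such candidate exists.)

Chen

Head-to-head results (17 voters):
Chen vs Blum: Chen preferred on 4+3+3 = 10 ballots; Chen wins 10–7.
Chen vs Ferraro: Chen is ranked higher on 4+4+3 = 11 ballots, Ferraro on 6. Chen wins 11–6.
Blum vs Ferraro: Blum is ranked higher on 3+4+3 = 10 ballots, Ferraro on 7. Blum wins 10–7.
Chen defeats every rival head-to-head and is the Condorcet winner.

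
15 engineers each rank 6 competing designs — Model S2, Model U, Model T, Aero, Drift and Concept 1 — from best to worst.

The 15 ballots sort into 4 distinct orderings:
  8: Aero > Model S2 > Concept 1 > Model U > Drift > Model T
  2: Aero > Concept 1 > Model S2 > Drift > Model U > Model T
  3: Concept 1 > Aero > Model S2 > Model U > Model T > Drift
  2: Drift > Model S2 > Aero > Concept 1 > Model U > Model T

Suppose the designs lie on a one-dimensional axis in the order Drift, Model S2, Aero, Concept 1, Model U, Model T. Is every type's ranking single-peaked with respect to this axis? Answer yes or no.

Axis positions: Drift=1, Model S2=2, Aero=3, Concept 1=4, Model U=5, Model T=6.
Type 1 (peak Aero at position 3): ranking walks positions 3-2-4-5-1-6, expanding outward from the peak — single-peaked.
Type 2 (peak Aero at position 3): ranking walks positions 3-4-2-1-5-6, expanding outward from the peak — single-peaked.
Type 3 (peak Concept 1 at position 4): ranking walks positions 4-3-2-5-6-1, expanding outward from the peak — single-peaked.
Type 4 (peak Drift at position 1): ranking walks positions 1-2-3-4-5-6, expanding outward from the peak — single-peaked.
Every ranking is single-peaked on this axis.

yes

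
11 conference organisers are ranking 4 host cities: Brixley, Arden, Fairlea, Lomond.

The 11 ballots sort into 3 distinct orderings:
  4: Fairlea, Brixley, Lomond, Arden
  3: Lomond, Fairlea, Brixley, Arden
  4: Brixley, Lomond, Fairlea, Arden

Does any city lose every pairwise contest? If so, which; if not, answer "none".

Arden

Pairwise majorities:
Brixley vs Arden: Brixley wins 11–0.
Brixley vs Fairlea: Brixley is ranked higher on 4 ballots, Fairlea on 7. Fairlea wins 7–4.
Brixley vs Lomond: Brixley, 8–3.
Arden vs Fairlea: Arden preferred on 0 ballots; Fairlea wins 11–0.
Arden vs Lomond: 0 for Arden, 11 for Lomond — Lomond by 11–0.
Fairlea vs Lomond: Fairlea preferred on 4 ballots; Lomond wins 7–4.
Only Arden has no wins; Arden is the Condorcet loser.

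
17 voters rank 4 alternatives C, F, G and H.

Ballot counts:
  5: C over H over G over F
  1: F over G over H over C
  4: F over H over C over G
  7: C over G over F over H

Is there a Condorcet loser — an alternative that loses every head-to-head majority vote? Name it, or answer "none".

none

Pairwise majorities:
C–F: C 12–5.
C vs G: 5+4+7 = 16 for C, 1 for G — C by 16–1.
C–H: C 12–5.
F vs G: 5 to 12, G.
F vs H: F preferred on 1+4+7 = 12 ballots; F wins 12–5.
G vs H: H, 9–8.
Each alternative has at least one pairwise win (C beats F; F beats H; G beats F; H beats G) — no Condorcet loser.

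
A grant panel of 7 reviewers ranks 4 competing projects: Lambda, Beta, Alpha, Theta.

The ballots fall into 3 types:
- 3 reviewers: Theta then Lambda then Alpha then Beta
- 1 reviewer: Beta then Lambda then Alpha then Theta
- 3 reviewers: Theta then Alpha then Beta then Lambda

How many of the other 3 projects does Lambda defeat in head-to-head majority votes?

1

Lambda against each rival (7 reviewers):
Lambda–Beta: Beta 4–3.
Lambda vs Alpha: 3+1 = 4 for Lambda, 3 for Alpha — Lambda by 4–3.
Lambda vs Theta: Theta, 6–1.
Lambda beats Alpha; loses to Beta, Theta — 1 pairwise win.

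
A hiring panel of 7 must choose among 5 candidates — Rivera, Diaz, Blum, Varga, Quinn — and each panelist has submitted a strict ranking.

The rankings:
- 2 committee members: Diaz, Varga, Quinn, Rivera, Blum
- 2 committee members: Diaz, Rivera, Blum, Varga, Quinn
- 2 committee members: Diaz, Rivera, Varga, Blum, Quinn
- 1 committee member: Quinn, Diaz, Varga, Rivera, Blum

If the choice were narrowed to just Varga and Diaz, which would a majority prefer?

Diaz

No ballot ranks Varga above Diaz: 0.
Ballots ranking Diaz above Varga: 7 − 0 = 7.
Diaz wins the head-to-head 7–0.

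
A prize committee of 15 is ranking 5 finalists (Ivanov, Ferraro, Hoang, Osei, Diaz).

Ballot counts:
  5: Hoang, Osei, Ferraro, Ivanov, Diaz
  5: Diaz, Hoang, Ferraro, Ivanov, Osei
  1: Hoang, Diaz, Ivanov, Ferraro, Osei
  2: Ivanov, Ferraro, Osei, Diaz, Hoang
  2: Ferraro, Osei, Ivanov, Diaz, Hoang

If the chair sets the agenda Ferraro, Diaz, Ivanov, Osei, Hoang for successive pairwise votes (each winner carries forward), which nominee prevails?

Round 1: Ferraro vs Diaz — 9–6, Ferraro advances.
Round 2: Ferraro vs Ivanov — 12–3, Ferraro advances.
Round 3: Ferraro vs Osei — 10–5, Ferraro advances.
Round 4: Ferraro vs Hoang — 4–11, Hoang advances.
The agenda winner is Hoang.

Hoang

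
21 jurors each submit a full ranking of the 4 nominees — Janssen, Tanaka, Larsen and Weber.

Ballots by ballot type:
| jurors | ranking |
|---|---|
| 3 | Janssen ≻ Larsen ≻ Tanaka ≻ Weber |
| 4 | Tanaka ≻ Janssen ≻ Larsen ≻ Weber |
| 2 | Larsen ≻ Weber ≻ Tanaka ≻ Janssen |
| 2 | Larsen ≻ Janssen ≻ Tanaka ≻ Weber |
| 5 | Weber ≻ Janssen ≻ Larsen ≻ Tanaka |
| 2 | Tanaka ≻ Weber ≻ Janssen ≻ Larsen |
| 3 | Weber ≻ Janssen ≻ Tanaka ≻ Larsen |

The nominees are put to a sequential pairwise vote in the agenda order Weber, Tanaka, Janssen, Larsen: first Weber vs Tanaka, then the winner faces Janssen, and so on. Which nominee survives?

Round 1: Weber vs Tanaka — 10–11, Tanaka advances.
Round 2: Tanaka vs Janssen — 8–13, Janssen advances.
Round 3: Janssen vs Larsen — 17–4, Janssen advances.
Janssen survives the agenda.

Janssen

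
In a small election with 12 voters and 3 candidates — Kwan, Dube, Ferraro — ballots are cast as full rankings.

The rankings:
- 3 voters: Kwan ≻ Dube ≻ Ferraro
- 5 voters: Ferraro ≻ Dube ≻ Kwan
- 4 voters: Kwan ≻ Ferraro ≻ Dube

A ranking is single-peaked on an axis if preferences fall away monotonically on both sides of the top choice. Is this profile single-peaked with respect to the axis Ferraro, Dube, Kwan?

Axis positions: Ferraro=1, Dube=2, Kwan=3.
Group 1 (peak Kwan at position 3): ranking walks positions 3-2-1, expanding outward from the peak — single-peaked.
Group 2 (peak Ferraro at position 1): ranking walks positions 1-2-3, expanding outward from the peak — single-peaked.
Group 3: ranking walks positions 3-1-2; Ferraro is ranked above Dube even though Dube lies between Ferraro and the peak Kwan on the axis — preferences dip and rise again. Not single-peaked.
Group 3 violates single-peakedness, so the profile is not single-peaked on this axis.

no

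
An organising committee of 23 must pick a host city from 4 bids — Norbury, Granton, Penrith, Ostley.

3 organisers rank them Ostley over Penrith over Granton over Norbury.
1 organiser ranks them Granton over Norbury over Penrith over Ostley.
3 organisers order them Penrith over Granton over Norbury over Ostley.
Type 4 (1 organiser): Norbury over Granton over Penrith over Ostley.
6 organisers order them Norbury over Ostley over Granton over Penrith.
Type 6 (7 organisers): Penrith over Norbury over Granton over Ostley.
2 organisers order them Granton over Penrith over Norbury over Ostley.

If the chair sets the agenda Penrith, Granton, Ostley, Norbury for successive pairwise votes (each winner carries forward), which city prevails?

Penrith

Round 1: Penrith vs Granton — 13–10, Penrith advances.
Round 2: Penrith vs Ostley — 14–9, Penrith advances.
Round 3: Penrith vs Norbury — 15–8, Penrith advances.
The agenda winner is Penrith.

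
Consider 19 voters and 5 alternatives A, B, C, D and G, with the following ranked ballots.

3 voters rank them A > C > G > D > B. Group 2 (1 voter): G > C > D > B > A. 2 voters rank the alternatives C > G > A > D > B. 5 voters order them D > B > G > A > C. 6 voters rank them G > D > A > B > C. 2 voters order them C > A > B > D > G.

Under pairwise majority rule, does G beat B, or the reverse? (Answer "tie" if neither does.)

G

Ballots ranking G above B: 3 + 1 + 2 + 6 = 12.
Ballots ranking B above G: 19 − 12 = 7.
G wins the head-to-head 12–7.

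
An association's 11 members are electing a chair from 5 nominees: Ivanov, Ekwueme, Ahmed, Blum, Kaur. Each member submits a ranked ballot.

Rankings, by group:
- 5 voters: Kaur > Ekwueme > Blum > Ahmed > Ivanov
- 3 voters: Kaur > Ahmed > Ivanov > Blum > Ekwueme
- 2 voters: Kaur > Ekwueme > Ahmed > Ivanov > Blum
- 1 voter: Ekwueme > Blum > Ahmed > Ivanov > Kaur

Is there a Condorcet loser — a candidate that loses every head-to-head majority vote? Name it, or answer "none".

Ivanov

Head-to-head results (11 voters):
Ivanov–Ekwueme: Ekwueme 8–3.
Ivanov vs Ahmed: Ahmed, 11–0.
Ivanov vs Blum: 5 to 6, Blum.
Ivanov vs Kaur: Kaur wins 10–1.
Ekwueme vs Ahmed: Ekwueme preferred on 5+2+1 = 8 ballots; Ekwueme wins 8–3.
Ekwueme vs Blum: Ekwueme is ranked higher on 5+2+1 = 8 ballots, Blum on 3. Ekwueme wins 8–3.
Ekwueme vs Kaur: Ekwueme is ranked higher on 1 ballot, Kaur on 10. Kaur wins 10–1.
Ahmed–Blum: Blum 6–5.
Ahmed vs Kaur: Ahmed is ranked higher on 1 ballot, Kaur on 10. Kaur wins 10–1.
Blum vs Kaur: Blum is ranked higher on 1 ballot, Kaur on 10. Kaur wins 10–1.
Ivanov loses to every other candidate — it is the Condorcet loser.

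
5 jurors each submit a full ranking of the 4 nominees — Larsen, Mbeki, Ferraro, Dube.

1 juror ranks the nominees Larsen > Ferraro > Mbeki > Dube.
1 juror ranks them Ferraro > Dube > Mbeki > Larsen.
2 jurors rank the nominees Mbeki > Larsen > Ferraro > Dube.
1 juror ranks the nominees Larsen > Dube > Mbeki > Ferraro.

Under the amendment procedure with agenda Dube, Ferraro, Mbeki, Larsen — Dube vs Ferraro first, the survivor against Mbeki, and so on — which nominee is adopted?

Round 1: Dube vs Ferraro — 1–4, Ferraro advances.
Round 2: Ferraro vs Mbeki — 2–3, Mbeki advances.
Round 3: Mbeki vs Larsen — 3–2, Mbeki advances.
The agenda winner is Mbeki.

Mbeki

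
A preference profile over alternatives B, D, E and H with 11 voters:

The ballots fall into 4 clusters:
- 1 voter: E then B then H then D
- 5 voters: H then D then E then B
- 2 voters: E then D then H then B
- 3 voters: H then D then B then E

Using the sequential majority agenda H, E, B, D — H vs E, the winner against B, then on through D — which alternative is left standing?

H

Round 1: H vs E — 8–3, H advances.
Round 2: H vs B — 10–1, H advances.
Round 3: H vs D — 9–2, H advances.
The agenda winner is H.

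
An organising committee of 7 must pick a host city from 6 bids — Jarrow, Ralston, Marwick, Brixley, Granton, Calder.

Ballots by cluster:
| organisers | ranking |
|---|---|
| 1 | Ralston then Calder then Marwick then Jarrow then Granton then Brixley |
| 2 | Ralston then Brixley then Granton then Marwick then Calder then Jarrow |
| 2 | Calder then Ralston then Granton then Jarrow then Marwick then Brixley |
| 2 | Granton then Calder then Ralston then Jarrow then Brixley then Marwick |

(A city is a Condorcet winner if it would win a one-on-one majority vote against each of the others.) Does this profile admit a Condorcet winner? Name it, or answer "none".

Head-to-head results (7 organisers):
Jarrow vs Ralston: Jarrow is ranked higher on 0 ballots, Ralston on 7. Ralston wins 7–0.
Jarrow vs Marwick: 4 to 3, Jarrow.
Jarrow–Brixley: Jarrow 5–2.
Jarrow vs Granton: 1 for Jarrow, 6 for Granton — Granton by 6–1.
Jarrow vs Calder: 0 to 7, Calder.
Ralston vs Marwick: Ralston wins 7–0.
Ralston vs Brixley: Ralston wins 7–0.
Ralston–Granton: Ralston 5–2.
Ralston vs Calder: Calder wins 4–3.
Marwick vs Brixley: Brixley, 4–3.
Marwick vs Granton: Marwick preferred on 1 ballot; Granton wins 6–1.
Marwick vs Calder: Calder wins 5–2.
Brixley vs Granton: Brixley is ranked higher on 2 ballots, Granton on 5. Granton wins 5–2.
Brixley vs Calder: 2 for Brixley, 5 for Calder — Calder by 5–2.
Granton vs Calder: 4 to 3, Granton.
Each city drops at least one matchup (Jarrow loses to Ralston; Ralston loses to Calder; Marwick loses to Jarrow; Brixley loses to Jarrow; Granton loses to Ralston; Calder loses to Granton); the cycle Ralston > Granton > Calder > Ralston rules out a Condorcet winner.

none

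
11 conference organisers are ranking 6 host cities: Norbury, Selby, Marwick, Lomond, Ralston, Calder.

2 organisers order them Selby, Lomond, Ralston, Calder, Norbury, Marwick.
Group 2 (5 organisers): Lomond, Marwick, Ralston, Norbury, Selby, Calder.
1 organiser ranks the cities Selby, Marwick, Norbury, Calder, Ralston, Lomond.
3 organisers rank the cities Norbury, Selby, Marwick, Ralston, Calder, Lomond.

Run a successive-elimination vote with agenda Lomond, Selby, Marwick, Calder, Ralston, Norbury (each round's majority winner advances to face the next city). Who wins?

Round 1: Lomond vs Selby — 5–6, Selby advances.
Round 2: Selby vs Marwick — 6–5, Selby advances.
Round 3: Selby vs Calder — 11–0, Selby advances.
Round 4: Selby vs Ralston — 6–5, Selby advances.
Round 5: Selby vs Norbury — 3–8, Norbury advances.
The agenda winner is Norbury.

Norbury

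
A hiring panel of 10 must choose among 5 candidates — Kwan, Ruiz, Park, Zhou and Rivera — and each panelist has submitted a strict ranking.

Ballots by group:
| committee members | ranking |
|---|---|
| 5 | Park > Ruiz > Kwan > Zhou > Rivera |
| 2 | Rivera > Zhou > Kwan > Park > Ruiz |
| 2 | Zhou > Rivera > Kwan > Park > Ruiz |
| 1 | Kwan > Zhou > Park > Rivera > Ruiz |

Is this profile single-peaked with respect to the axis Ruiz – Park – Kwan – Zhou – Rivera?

Axis positions: Ruiz=1, Park=2, Kwan=3, Zhou=4, Rivera=5.
Group 1 (peak Park at position 2): ranking walks positions 2-1-3-4-5, expanding outward from the peak — single-peaked.
Group 2 (peak Rivera at position 5): ranking walks positions 5-4-3-2-1, expanding outward from the peak — single-peaked.
Group 3 (peak Zhou at position 4): ranking walks positions 4-5-3-2-1, expanding outward from the peak — single-peaked.
Group 4 (peak Kwan at position 3): ranking walks positions 3-4-2-5-1, expanding outward from the peak — single-peaked.
Every ranking is single-peaked on this axis.

yes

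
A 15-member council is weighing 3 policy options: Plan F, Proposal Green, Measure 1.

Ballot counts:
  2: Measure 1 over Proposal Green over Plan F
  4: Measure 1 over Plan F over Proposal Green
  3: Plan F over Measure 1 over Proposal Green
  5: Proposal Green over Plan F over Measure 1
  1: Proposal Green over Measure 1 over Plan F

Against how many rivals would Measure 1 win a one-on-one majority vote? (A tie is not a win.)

Measure 1 against each rival (15 council members):
Measure 1–Plan F: Plan F 8–7.
Measure 1–Proposal Green: Measure 1 9–6.
Measure 1 beats Proposal Green; loses to Plan F — 1 pairwise win.

1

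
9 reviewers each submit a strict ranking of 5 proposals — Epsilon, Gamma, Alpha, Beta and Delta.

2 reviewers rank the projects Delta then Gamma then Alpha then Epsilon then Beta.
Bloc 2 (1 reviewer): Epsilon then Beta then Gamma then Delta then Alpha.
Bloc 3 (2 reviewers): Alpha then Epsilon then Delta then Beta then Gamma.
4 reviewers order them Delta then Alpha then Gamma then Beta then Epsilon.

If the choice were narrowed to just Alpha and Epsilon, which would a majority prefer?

Alpha

Ballots ranking Alpha above Epsilon: 2 + 2 + 4 = 8.
Ballots ranking Epsilon above Alpha: 9 − 8 = 1.
Alpha wins the head-to-head 8–1.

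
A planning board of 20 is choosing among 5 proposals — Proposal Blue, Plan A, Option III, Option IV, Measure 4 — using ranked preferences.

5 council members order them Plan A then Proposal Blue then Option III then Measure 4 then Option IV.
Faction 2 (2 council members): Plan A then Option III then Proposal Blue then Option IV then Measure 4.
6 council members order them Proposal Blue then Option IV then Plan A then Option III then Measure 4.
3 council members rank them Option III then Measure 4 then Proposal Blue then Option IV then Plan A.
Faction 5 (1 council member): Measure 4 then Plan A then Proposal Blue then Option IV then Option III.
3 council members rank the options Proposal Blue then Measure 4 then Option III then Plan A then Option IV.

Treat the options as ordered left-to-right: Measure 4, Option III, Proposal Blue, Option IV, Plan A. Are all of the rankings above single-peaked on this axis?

Axis positions: Measure 4=1, Option III=2, Proposal Blue=3, Option IV=4, Plan A=5.
Faction 1: ranking walks positions 5-3-2-1-4; Proposal Blue is ranked above Option IV even though Option IV lies between Proposal Blue and the peak Plan A on the axis — preferences dip and rise again. Not single-peaked.
Faction 2: ranking walks positions 5-2-3-4-1; Option III is ranked above Option IV even though Option IV lies between Option III and the peak Plan A on the axis — preferences dip and rise again. Not single-peaked.
Faction 3 (peak Proposal Blue at position 3): ranking walks positions 3-4-5-2-1, expanding outward from the peak — single-peaked.
Faction 4 (peak Option III at position 2): ranking walks positions 2-1-3-4-5, expanding outward from the peak — single-peaked.
Faction 5: ranking walks positions 1-5-3-4-2; Plan A is ranked above Option III even though Option III lies between Plan A and the peak Measure 4 on the axis — preferences dip and rise again. Not single-peaked.
Faction 6: ranking walks positions 3-1-2-5-4; Measure 4 is ranked above Option III even though Option III lies between Measure 4 and the peak Proposal Blue on the axis — preferences dip and rise again. Not single-peaked.
Faction 1 violates single-peakedness, so the profile is not single-peaked on this axis.

no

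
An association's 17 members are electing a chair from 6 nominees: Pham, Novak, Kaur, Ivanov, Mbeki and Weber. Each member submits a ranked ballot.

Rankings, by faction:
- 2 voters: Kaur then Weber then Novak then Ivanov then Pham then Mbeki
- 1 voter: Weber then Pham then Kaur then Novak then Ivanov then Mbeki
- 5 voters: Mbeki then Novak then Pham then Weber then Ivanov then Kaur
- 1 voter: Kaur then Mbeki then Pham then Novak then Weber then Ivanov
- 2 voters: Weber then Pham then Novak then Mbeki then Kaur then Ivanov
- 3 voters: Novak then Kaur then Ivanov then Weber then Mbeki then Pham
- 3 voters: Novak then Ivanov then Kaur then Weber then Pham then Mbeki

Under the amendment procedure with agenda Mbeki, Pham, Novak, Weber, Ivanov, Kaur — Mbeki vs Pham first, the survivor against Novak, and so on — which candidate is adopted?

Novak

Round 1: Mbeki vs Pham — 9–8, Mbeki advances.
Round 2: Mbeki vs Novak — 6–11, Novak advances.
Round 3: Novak vs Weber — 12–5, Novak advances.
Round 4: Novak vs Ivanov — 17–0, Novak advances.
Round 5: Novak vs Kaur — 13–4, Novak advances.
Novak survives the agenda.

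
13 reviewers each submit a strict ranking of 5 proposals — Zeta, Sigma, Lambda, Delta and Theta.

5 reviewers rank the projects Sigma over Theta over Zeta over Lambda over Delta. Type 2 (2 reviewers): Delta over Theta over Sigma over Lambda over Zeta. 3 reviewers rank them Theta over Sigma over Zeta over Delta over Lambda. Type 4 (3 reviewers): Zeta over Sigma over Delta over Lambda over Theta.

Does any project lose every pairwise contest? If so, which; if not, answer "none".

Lambda

Head-to-head results (13 reviewers):
Zeta vs Sigma: 3 to 10, Sigma.
Zeta vs Lambda: 11 to 2, Zeta.
Zeta vs Delta: Zeta, 11–2.
Zeta vs Theta: Zeta is ranked higher on 3 ballots, Theta on 10. Theta wins 10–3.
Sigma vs Lambda: Sigma wins 13–0.
Sigma vs Delta: Sigma preferred on 5+3+3 = 11 ballots; Sigma wins 11–2.
Sigma vs Theta: Sigma is ranked higher on 5+3 = 8 ballots, Theta on 5. Sigma wins 8–5.
Lambda vs Delta: Delta, 8–5.
Lambda vs Theta: Theta wins 10–3.
Delta vs Theta: Theta, 8–5.
Lambda is beaten in every head-to-head and is the Condorcet loser.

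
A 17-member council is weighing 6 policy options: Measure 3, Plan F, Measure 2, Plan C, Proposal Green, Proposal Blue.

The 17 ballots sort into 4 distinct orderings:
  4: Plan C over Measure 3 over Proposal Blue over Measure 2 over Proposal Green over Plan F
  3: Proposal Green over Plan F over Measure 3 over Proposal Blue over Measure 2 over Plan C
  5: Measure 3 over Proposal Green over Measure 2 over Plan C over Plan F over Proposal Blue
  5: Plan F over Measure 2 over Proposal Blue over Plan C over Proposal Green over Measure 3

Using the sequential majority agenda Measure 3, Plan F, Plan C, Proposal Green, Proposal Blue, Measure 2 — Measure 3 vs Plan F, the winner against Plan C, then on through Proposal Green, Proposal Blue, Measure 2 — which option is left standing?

Round 1: Measure 3 vs Plan F — 9–8, Measure 3 advances.
Round 2: Measure 3 vs Plan C — 8–9, Plan C advances.
Round 3: Plan C vs Proposal Green — 9–8, Plan C advances.
Round 4: Plan C vs Proposal Blue — 9–8, Plan C advances.
Round 5: Plan C vs Measure 2 — 4–13, Measure 2 advances.
The agenda winner is Measure 2.

Measure 2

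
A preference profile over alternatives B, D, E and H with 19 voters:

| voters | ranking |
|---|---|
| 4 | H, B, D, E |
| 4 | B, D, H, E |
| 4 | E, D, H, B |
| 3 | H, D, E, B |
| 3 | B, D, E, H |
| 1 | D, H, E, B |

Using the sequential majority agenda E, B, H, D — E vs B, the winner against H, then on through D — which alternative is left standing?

Round 1: E vs B — 8–11, B advances.
Round 2: B vs H — 7–12, H advances.
Round 3: H vs D — 7–12, D advances.
D survives the agenda.

D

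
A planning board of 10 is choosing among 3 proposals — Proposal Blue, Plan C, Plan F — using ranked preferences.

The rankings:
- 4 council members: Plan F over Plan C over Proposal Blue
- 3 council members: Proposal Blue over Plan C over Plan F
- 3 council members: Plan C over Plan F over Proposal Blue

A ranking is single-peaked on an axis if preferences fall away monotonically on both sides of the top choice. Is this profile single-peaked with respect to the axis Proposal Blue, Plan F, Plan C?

Axis positions: Proposal Blue=1, Plan F=2, Plan C=3.
Bloc 1 (peak Plan F at position 2): ranking walks positions 2-3-1, expanding outward from the peak — single-peaked.
Bloc 2: ranking walks positions 1-3-2; Plan C is ranked above Plan F even though Plan F lies between Plan C and the peak Proposal Blue on the axis — preferences dip and rise again. Not single-peaked.
Bloc 3 (peak Plan C at position 3): ranking walks positions 3-2-1, expanding outward from the peak — single-peaked.
Bloc 2 violates single-peakedness, so the profile is not single-peaked on this axis.

no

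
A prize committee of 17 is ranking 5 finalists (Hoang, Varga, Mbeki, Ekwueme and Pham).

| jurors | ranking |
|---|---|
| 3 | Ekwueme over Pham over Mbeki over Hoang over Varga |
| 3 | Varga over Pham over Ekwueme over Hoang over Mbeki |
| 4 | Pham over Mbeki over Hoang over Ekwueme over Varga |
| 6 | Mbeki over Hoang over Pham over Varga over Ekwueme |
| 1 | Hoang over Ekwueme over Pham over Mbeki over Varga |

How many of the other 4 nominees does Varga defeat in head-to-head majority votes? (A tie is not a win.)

1

Varga against each rival (17 jurors):
Varga vs Hoang: Hoang wins 14–3.
Varga vs Mbeki: 3 for Varga, 14 for Mbeki — Mbeki by 14–3.
Varga vs Ekwueme: Varga, 9–8.
Varga vs Pham: Varga preferred on 3 ballots; Pham wins 14–3.
Varga beats Ekwueme; loses to Hoang, Mbeki, Pham — 1 pairwise win.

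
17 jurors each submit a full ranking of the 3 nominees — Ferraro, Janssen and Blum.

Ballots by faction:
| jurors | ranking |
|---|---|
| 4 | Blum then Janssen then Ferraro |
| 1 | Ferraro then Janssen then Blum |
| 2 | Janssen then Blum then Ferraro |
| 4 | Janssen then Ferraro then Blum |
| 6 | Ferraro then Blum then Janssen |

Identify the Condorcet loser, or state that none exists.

Head-to-head results (17 jurors):
Ferraro vs Janssen: 1+6 = 7 for Ferraro, 10 for Janssen — Janssen by 10–7.
Ferraro vs Blum: Ferraro wins 11–6.
Janssen vs Blum: Blum, 10–7.
No nominee is winless: Ferraro beats Blum; Janssen beats Ferraro; Blum beats Janssen. There is no Condorcet loser.

none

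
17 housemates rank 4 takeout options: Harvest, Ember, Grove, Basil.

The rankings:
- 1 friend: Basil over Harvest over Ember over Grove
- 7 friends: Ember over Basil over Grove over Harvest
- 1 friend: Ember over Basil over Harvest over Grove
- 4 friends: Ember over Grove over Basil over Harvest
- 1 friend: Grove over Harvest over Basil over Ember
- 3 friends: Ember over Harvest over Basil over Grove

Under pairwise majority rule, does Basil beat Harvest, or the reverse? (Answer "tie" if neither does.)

Basil

Ballots ranking Basil above Harvest: 1 + 7 + 1 + 4 = 13.
Ballots ranking Harvest above Basil: 17 − 13 = 4.
Basil wins the head-to-head 13–4.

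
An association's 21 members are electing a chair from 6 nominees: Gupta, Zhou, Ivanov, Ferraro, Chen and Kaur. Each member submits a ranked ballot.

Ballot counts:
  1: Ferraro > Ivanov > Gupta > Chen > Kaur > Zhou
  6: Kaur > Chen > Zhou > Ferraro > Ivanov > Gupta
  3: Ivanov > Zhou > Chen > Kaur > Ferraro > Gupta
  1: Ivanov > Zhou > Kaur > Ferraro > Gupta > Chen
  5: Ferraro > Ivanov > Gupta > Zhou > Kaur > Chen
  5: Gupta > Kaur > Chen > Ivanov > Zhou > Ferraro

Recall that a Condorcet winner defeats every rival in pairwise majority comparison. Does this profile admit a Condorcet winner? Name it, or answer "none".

none

Check each pair by majority over 21 ballots:
Gupta vs Zhou: Gupta wins 11–10.
Gupta–Ivanov: Ivanov 16–5.
Gupta–Ferraro: Ferraro 16–5.
Gupta–Chen: Gupta 12–9.
Gupta–Kaur: Gupta 11–10.
Zhou vs Ivanov: Ivanov wins 15–6.
Zhou vs Ferraro: Zhou wins 15–6.
Zhou vs Chen: Chen, 12–9.
Zhou–Kaur: Kaur 12–9.
Ivanov vs Ferraro: Ferraro, 12–9.
Ivanov vs Chen: Chen, 11–10.
Ivanov vs Kaur: Kaur wins 11–10.
Ferraro–Chen: Chen 14–7.
Ferraro vs Kaur: Kaur wins 15–6.
Chen vs Kaur: Kaur, 17–4.
Each candidate drops at least one matchup (Gupta loses to Ivanov; Zhou loses to Gupta; Ivanov loses to Ferraro; Ferraro loses to Zhou; Chen loses to Gupta; Kaur loses to Gupta); the cycle Gupta → Zhou → Ferraro → Gupta rules out a Condorcet winner.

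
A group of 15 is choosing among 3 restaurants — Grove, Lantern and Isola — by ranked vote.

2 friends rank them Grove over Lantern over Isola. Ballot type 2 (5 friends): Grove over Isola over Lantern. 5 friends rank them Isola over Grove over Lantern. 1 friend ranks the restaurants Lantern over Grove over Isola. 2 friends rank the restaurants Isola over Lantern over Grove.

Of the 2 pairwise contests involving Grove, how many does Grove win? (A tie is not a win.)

2

Grove against each rival (15 friends):
Grove vs Lantern: Grove wins 12–3.
Grove vs Isola: Grove, 8–7.
Grove beats Lantern, Isola — 2 pairwise wins.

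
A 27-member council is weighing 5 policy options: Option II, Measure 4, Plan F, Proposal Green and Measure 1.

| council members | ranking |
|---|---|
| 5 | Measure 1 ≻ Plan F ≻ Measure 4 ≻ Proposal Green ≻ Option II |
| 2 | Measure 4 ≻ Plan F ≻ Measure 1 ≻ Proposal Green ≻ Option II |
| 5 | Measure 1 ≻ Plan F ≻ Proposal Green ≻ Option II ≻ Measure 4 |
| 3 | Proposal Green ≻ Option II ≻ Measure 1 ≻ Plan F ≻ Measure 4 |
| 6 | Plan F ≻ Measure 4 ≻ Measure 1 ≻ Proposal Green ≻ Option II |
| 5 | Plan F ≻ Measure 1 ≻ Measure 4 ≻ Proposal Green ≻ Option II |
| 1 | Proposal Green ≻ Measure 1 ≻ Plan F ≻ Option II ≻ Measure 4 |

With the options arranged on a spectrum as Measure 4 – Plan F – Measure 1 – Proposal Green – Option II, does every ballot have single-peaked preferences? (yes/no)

Axis positions: Measure 4=1, Plan F=2, Measure 1=3, Proposal Green=4, Option II=5.
Group 1 (peak Measure 1 at position 3): ranking walks positions 3-2-1-4-5, expanding outward from the peak — single-peaked.
Group 2 (peak Measure 4 at position 1): ranking walks positions 1-2-3-4-5, expanding outward from the peak — single-peaked.
Group 3 (peak Measure 1 at position 3): ranking walks positions 3-2-4-5-1, expanding outward from the peak — single-peaked.
Group 4 (peak Proposal Green at position 4): ranking walks positions 4-5-3-2-1, expanding outward from the peak — single-peaked.
Group 5 (peak Plan F at position 2): ranking walks positions 2-1-3-4-5, expanding outward from the peak — single-peaked.
Group 6 (peak Plan F at position 2): ranking walks positions 2-3-1-4-5, expanding outward from the peak — single-peaked.
Group 7 (peak Proposal Green at position 4): ranking walks positions 4-3-2-5-1, expanding outward from the peak — single-peaked.
Every ranking is single-peaked on this axis.

yes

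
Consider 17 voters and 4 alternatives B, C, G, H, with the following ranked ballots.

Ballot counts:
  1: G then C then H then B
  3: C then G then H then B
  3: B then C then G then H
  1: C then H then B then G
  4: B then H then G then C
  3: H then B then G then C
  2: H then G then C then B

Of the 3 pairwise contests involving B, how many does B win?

B against each rival (17 voters):
B vs C: B preferred on 3+4+3 = 10 ballots; B wins 10–7.
B–G: B 11–6.
B vs H: 7 to 10, H.
B beats C, G; loses to H — 2 pairwise wins.

2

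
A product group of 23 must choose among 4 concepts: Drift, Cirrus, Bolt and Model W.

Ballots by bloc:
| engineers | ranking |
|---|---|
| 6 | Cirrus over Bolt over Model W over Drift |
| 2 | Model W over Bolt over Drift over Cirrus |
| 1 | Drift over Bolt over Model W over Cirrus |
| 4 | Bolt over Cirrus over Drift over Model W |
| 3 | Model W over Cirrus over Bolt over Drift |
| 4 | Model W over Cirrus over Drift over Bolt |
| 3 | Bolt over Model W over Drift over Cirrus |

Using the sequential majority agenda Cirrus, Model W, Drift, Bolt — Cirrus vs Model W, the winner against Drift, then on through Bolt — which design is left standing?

Bolt

Round 1: Cirrus vs Model W — 10–13, Model W advances.
Round 2: Model W vs Drift — 18–5, Model W advances.
Round 3: Model W vs Bolt — 9–14, Bolt advances.
Bolt survives the agenda.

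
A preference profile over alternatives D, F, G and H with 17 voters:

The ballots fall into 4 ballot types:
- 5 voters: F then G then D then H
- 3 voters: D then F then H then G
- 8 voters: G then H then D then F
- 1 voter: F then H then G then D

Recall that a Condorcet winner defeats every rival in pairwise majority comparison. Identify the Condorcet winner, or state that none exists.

none

Head-to-head results (17 voters):
D–F: D 11–6.
D vs G: D preferred on 3 ballots; G wins 14–3.
D vs H: D is ranked higher on 5+3 = 8 ballots, H on 9. H wins 9–8.
F vs G: F wins 9–8.
F vs H: F wins 9–8.
G vs H: 13 to 4, G.
No alternative is unbeaten: D loses to G; F loses to D; G loses to F; H loses to F. In particular D > F > G > D is a majority cycle — no Condorcet winner exists.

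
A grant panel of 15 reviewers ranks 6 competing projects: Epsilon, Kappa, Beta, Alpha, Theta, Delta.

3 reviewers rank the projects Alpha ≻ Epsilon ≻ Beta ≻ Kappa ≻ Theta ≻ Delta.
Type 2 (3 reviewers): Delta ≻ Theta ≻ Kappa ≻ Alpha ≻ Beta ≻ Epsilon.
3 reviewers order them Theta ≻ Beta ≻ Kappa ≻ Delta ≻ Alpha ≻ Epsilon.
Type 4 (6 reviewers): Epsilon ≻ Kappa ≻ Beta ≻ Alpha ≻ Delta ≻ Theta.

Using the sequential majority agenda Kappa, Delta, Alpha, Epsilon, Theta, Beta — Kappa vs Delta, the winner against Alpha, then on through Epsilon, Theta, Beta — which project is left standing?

Epsilon

Round 1: Kappa vs Delta — 12–3, Kappa advances.
Round 2: Kappa vs Alpha — 12–3, Kappa advances.
Round 3: Kappa vs Epsilon — 6–9, Epsilon advances.
Round 4: Epsilon vs Theta — 9–6, Epsilon advances.
Round 5: Epsilon vs Beta — 9–6, Epsilon advances.
Epsilon survives the agenda.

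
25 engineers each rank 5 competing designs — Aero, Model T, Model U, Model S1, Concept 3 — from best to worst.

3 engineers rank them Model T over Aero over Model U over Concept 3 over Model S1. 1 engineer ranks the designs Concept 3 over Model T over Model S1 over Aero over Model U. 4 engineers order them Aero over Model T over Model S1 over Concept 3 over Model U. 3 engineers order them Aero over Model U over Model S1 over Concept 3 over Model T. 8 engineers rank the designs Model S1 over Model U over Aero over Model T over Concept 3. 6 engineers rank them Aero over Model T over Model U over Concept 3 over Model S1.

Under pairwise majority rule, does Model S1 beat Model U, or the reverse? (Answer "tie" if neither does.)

Model S1

Ballots ranking Model S1 above Model U: 1 + 4 + 8 = 13.
Ballots ranking Model U above Model S1: 25 − 13 = 12.
Model S1 wins the head-to-head 13–12.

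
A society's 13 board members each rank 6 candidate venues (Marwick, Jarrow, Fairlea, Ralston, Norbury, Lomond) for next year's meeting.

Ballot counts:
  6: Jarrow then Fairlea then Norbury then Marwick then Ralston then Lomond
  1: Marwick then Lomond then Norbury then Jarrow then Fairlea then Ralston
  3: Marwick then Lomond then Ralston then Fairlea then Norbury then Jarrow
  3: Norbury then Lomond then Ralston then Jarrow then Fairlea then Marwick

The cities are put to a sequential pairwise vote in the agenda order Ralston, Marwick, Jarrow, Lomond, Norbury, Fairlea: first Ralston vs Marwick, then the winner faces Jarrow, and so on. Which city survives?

Fairlea

Round 1: Ralston vs Marwick — 3–10, Marwick advances.
Round 2: Marwick vs Jarrow — 4–9, Jarrow advances.
Round 3: Jarrow vs Lomond — 6–7, Lomond advances.
Round 4: Lomond vs Norbury — 4–9, Norbury advances.
Round 5: Norbury vs Fairlea — 4–9, Fairlea advances.
The agenda winner is Fairlea.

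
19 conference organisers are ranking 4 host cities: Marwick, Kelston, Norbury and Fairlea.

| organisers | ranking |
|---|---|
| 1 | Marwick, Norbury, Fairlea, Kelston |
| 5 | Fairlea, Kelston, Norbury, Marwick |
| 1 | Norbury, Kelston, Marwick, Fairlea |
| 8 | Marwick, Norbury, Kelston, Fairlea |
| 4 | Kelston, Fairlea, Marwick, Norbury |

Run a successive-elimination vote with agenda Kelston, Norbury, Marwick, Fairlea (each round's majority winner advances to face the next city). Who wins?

Round 1: Kelston vs Norbury — 9–10, Norbury advances.
Round 2: Norbury vs Marwick — 6–13, Marwick advances.
Round 3: Marwick vs Fairlea — 10–9, Marwick advances.
Marwick survives the agenda.

Marwick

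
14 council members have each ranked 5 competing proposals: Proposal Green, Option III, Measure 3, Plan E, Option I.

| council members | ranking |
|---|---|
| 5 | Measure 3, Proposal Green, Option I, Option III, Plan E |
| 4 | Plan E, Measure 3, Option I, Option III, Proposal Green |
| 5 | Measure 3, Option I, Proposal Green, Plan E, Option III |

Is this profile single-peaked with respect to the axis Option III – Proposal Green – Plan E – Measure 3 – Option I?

no

Axis positions: Option III=1, Proposal Green=2, Plan E=3, Measure 3=4, Option I=5.
Group 1: ranking walks positions 4-2-5-1-3; Proposal Green is ranked above Plan E even though Plan E lies between Proposal Green and the peak Measure 3 on the axis — preferences dip and rise again. Not single-peaked.
Group 2: ranking walks positions 3-4-5-1-2; Option III is ranked above Proposal Green even though Proposal Green lies between Option III and the peak Plan E on the axis — preferences dip and rise again. Not single-peaked.
Group 3: ranking walks positions 4-5-2-3-1; Proposal Green is ranked above Plan E even though Plan E lies between Proposal Green and the peak Measure 3 on the axis — preferences dip and rise again. Not single-peaked.
Group 1 violates single-peakedness, so the profile is not single-peaked on this axis.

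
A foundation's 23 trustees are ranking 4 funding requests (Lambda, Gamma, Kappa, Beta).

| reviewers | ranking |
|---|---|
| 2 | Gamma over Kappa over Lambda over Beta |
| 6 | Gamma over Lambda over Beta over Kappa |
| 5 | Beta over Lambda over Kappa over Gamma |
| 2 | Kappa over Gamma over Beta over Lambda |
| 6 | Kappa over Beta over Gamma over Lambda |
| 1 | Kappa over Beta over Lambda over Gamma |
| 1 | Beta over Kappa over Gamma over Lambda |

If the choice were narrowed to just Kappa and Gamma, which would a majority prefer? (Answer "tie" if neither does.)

Ballots ranking Kappa above Gamma: 5 + 2 + 6 + 1 + 1 = 15.
Ballots ranking Gamma above Kappa: 23 − 15 = 8.
Kappa wins the head-to-head 15–8.

Kappa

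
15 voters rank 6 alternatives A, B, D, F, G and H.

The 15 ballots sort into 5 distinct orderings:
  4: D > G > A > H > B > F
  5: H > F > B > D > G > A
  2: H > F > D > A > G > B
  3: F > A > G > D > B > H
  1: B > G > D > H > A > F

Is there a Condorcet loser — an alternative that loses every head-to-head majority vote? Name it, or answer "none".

Head-to-head results (15 voters):
A–B: A 9–6.
A vs D: A preferred on 3 ballots; D wins 12–3.
A vs F: 4+1 = 5 for A, 10 for F — F by 10–5.
A vs G: A is ranked higher on 2+3 = 5 ballots, G on 10. G wins 10–5.
A vs H: A preferred on 4+3 = 7 ballots; H wins 8–7.
B vs D: D, 9–6.
B vs F: B is ranked higher on 4+1 = 5 ballots, F on 10. F wins 10–5.
B vs G: B is ranked higher on 5+1 = 6 ballots, G on 9. G wins 9–6.
B vs H: 3+1 = 4 for B, 11 for H — H by 11–4.
D vs F: 4+1 = 5 for D, 10 for F — F by 10–5.
D–G: D 11–4.
D vs H: D is ranked higher on 4+3+1 = 8 ballots, H on 7. D wins 8–7.
F vs G: 5+2+3 = 10 for F, 5 for G — F by 10–5.
F vs H: 3 for F, 12 for H — H by 12–3.
G vs H: 4+3+1 = 8 for G, 7 for H — G by 8–7.
B is beaten in every head-to-head and is the Condorcet loser.

B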